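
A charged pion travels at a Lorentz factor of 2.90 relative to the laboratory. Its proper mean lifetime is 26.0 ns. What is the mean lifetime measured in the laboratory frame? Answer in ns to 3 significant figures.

Δt ≈ 75.4 ns

γ = 2.90 (given)
Time dilation: Δt = γτ₀ = 2.90 × 26.0 ns = 75.4 ns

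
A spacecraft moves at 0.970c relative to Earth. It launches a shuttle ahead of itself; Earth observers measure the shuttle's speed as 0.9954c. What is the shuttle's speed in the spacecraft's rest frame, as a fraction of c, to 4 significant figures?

Inverse velocity addition: u' = (u − v)/(1 − uv/c²)
= (0.9954 − 0.970)/(1 − 0.9954×0.970) = 0.02540/0.0344620 = 0.7370

u' ≈ 0.7370c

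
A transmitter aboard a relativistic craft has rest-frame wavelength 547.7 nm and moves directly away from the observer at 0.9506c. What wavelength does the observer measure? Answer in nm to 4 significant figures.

λ_obs ≈ 3442 nm

Relativistic Doppler: λ_obs = λ_src √((1+β)/(1−β))
= 547.7 × √(1.95060/0.0494000) = 547.7 × 6.28378 = 3442 nm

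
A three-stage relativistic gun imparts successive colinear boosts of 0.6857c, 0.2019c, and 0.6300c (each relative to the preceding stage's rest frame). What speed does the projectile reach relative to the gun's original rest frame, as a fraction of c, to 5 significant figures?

Compose boost 2: (0.2019 + 0.6857)/(1 + 0.2019×0.6857) = 0.88760/1.138443 = 0.7796615
Compose boost 3: (0.6300 + 0.7796615)/(1 + 0.6300×0.7796615) = 1.409661/1.491187 = 0.94533

u ≈ 0.94533c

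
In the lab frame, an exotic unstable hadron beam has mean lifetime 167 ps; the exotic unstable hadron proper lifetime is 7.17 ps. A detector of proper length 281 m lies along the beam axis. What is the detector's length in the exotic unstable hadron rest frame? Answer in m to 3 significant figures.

L ≈ 12.1 m

Time dilation ⇒ γ = Δt/τ₀ = 167/7.17 = 23.291
Length contraction: L = L₀/γ = 281/23.291 = 12.1 m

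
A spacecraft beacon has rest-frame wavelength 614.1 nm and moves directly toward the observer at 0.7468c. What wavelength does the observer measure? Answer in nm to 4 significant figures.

Relativistic Doppler: λ_obs = λ_src √((1−β)/(1+β))
= 614.1 × √(0.253200/1.74680) = 614.1 × 0.380724 = 233.8 nm

λ_obs ≈ 233.8 nm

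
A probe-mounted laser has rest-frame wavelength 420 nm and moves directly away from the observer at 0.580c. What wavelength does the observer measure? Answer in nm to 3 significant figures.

λ_obs ≈ 815 nm

Relativistic Doppler: λ_obs = λ_src √((1+β)/(1−β))
= 420 × √(1.5800/0.42000) = 420 × 1.9396 = 815 nm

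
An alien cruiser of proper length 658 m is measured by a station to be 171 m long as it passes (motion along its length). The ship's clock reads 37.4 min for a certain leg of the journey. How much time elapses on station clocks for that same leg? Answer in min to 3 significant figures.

Δt ≈ 144 min

Length contraction ⇒ γ = L₀/L = 658/171 = 3.8480
Time dilation: Δt = γτ₀ = 3.8480 × 37.4 min = 144 min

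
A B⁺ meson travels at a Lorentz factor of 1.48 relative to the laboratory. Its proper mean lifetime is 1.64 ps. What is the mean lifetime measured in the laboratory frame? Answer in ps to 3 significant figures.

γ = 1.48 (given)
Time dilation: Δt = γτ₀ = 1.48 × 1.64 ps = 2.43 ps

Δt ≈ 2.43 ps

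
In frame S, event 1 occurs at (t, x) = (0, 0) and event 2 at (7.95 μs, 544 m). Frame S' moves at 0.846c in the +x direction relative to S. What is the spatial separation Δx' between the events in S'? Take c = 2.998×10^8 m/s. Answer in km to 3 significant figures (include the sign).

γ = 1/√(1 − 0.846²) = 1.8755
Δx' = γ(Δx − vΔt) = 1.8755 × (544 m − 0.846×(2.998×10^8 m/s)×7.95×10^-6 s)
= 1.8755 × (-1472.4 m) = -2.76 km

Δx' ≈ -2.76 km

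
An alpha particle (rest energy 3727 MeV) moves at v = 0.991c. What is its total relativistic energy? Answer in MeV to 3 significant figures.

γ = 1/√(1 − 0.991²) = 7.4704
E = γm₀c² = 7.4704 × 3727 MeV = 27800 MeV

E ≈ 27800 MeV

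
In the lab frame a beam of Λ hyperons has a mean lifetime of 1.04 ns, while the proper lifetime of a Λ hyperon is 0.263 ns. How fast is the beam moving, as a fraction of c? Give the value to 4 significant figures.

β ≈ 0.9675

γ = Δt/τ₀ = 1.04/0.263 = 3.95437
β = √(1 − 1/γ²) = √(1 − 1/3.95437²) = 0.9675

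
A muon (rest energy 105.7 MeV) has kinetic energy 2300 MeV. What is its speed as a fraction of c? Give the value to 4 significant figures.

γ = 1 + K/(m₀c²) = 1 + 2300/105.7 = 22.7597
β = √(1 − 1/γ²) = 0.9990

β ≈ 0.9990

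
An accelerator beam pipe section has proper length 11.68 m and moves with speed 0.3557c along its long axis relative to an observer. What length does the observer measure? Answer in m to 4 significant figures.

γ = 1/√(1 − 0.3557²) = 1.06998
Length contraction: L = L₀/γ = 11.68/1.06998 = 10.92 m

L ≈ 10.92 m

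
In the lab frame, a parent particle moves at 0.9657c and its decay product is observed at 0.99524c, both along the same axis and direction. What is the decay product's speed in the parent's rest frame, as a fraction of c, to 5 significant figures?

u' ≈ 0.75945c

Inverse velocity addition: u' = (u − v)/(1 − uv/c²)
= (0.99524 − 0.9657)/(1 − 0.99524×0.9657) = 0.029540/0.03889673 = 0.75945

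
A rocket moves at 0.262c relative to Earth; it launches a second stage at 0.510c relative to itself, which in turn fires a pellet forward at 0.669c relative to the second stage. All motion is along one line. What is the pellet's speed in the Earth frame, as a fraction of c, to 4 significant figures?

Compose boost 2: (0.510 + 0.262)/(1 + 0.510×0.262) = 0.7720/1.13362 = 0.681004
Compose boost 3: (0.669 + 0.681004)/(1 + 0.669×0.681004) = 1.35000/1.45559 = 0.9275

u ≈ 0.9275c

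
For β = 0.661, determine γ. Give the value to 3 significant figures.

γ ≈ 1.33

γ = 1/√(1 − β²) = 1/√(1 − 0.661²) = 1/√(0.56308) = 1.33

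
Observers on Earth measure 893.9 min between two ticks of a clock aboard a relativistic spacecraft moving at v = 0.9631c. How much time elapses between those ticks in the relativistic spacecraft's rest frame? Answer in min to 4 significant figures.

τ₀ ≈ 240.6 min

γ = 1/√(1 − 0.9631²) = 3.71549
Proper time: τ₀ = Δt/γ = 893.9/3.71549 = 240.6 min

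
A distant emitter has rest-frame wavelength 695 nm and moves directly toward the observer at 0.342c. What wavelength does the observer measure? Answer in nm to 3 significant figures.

Relativistic Doppler: λ_obs = λ_src √((1−β)/(1+β))
= 695 × √(0.65800/1.3420) = 695 × 0.70022 = 487 nm

λ_obs ≈ 487 nm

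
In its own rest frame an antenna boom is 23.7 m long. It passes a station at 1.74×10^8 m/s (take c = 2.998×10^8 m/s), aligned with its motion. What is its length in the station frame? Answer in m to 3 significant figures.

L ≈ 19.3 m

β = v/c = 1.74×10^8 / 2.998×10^8 = 0.58039
γ = 1/√(1 − 0.58039²) = 1.2280
Length contraction: L = L₀/γ = 23.7/1.2280 = 19.3 m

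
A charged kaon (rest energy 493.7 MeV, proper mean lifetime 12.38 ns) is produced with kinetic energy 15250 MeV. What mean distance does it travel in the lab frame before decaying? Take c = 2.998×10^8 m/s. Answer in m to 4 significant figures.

γ = 1 + K/(m₀c²) = 1 + 15250/493.7 = 31.8892
β = √(1 − 1/γ²) = 0.999508
Dilated lifetime: γτ₀ = 31.8892 × 12.38 ns = 394.788 ns
d = βc·γτ₀ = 0.999508 × (2.998×10^8 m/s) × 3.94788×10^-7 s = 118.3 m

d ≈ 118.3 m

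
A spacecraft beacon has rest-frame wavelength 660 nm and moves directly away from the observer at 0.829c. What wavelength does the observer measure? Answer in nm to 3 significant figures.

λ_obs ≈ 2160 nm

Relativistic Doppler: λ_obs = λ_src √((1+β)/(1−β))
= 660 × √(1.8290/0.17100) = 660 × 3.2705 = 2160 nm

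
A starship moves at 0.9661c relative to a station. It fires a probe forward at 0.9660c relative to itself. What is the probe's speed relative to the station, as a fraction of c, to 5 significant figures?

u ≈ 0.99940c

Relativistic velocity addition: u = (u' + v)/(1 + u'v/c²)
= (0.9660 + 0.9661)/(1 + 0.9660×0.9661) = 1.9321/1.933253 = 0.99940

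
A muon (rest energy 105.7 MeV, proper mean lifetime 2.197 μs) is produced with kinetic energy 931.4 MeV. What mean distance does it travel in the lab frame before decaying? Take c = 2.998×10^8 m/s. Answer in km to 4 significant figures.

γ = 1 + K/(m₀c²) = 1 + 931.4/105.7 = 9.81173
β = √(1 − 1/γ²) = 0.994793
Dilated lifetime: γτ₀ = 9.81173 × 2.197 μs = 21.5564 μs
d = βc·γτ₀ = 0.994793 × (2.998×10^8 m/s) × 2.15564×10^-5 s = 6.429 km

d ≈ 6.429 km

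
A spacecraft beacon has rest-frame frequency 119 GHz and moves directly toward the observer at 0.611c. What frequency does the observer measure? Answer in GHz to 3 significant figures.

f_obs ≈ 242 GHz

Relativistic Doppler: f_obs = f_src √((1+β)/(1−β))
= 119 × √(1.6110/0.38900) = 119 × 2.0350 = 242 GHz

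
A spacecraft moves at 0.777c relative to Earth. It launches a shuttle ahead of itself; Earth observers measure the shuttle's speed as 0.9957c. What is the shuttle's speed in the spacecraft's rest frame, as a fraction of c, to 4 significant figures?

Inverse velocity addition: u' = (u − v)/(1 − uv/c²)
= (0.9957 − 0.777)/(1 − 0.9957×0.777) = 0.2187/0.226341 = 0.9662

u' ≈ 0.9662c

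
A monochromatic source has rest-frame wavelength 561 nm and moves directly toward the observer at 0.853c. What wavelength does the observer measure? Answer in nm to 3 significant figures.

Relativistic Doppler: λ_obs = λ_src √((1−β)/(1+β))
= 561 × √(0.14700/1.8530) = 561 × 0.28166 = 158 nm

λ_obs ≈ 158 nm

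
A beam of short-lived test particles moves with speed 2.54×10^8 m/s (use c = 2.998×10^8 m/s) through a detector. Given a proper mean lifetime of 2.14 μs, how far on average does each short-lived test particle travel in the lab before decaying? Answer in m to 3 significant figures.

d ≈ 1020 m

β = v/c = 2.54×10^8 / 2.998×10^8 = 0.84723
γ = 1/√(1 − 0.84723²) = 1.8824
Dilated lifetime: Δt = γτ₀ = 1.8824 × 2.14 μs = 4.0284 μs
d = vΔt = 0.84723c × 4.0284 μs = 2.5400×10^8 m/s × 4.0284×10^-6 s = 1020 m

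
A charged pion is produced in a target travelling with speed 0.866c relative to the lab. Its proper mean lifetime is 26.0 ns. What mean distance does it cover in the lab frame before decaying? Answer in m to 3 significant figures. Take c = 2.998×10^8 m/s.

γ = 1/√(1 − 0.866²) = 1.9998
Dilated lifetime: Δt = γτ₀ = 1.9998 × 26.0 ns = 51.995 ns
d = vΔt = 0.866c × 51.995 ns = 2.5963×10^8 m/s × 5.1995×10^-8 s = 13.5 m

d ≈ 13.5 m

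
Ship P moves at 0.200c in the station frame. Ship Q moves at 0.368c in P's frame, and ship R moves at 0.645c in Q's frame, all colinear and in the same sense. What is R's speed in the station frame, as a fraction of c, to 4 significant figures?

u ≈ 0.8754c

Compose boost 2: (0.368 + 0.200)/(1 + 0.368×0.200) = 0.5680/1.07360 = 0.529061
Compose boost 3: (0.645 + 0.529061)/(1 + 0.645×0.529061) = 1.17406/1.34124 = 0.8754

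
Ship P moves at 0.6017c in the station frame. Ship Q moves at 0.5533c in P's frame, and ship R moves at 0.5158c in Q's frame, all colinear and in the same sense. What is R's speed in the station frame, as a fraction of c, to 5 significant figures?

Compose boost 2: (0.5533 + 0.6017)/(1 + 0.5533×0.6017) = 1.1550/1.332921 = 0.8665182
Compose boost 3: (0.5158 + 0.8665182)/(1 + 0.5158×0.8665182) = 1.382318/1.446950 = 0.95533

u ≈ 0.95533c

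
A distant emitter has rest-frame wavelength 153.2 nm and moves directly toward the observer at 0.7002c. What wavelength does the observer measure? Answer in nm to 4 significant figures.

Relativistic Doppler: λ_obs = λ_src √((1−β)/(1+β))
= 153.2 × √(0.299800/1.70020) = 153.2 × 0.419919 = 64.33 nm

λ_obs ≈ 64.33 nm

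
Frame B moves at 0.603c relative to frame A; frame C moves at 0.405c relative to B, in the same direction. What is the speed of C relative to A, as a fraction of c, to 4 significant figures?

Compose boost 2: (0.405 + 0.603)/(1 + 0.405×0.603) = 1.008/1.24422 = 0.8101

u ≈ 0.8101c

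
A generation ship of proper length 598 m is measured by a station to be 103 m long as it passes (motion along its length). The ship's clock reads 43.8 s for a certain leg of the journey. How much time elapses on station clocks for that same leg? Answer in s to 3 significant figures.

Length contraction ⇒ γ = L₀/L = 598/103 = 5.8058
Time dilation: Δt = γτ₀ = 5.8058 × 43.8 s = 254 s

Δt ≈ 254 s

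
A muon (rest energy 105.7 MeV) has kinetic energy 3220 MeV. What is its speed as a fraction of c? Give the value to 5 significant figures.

β ≈ 0.99949

γ = 1 + K/(m₀c²) = 1 + 3220/105.7 = 31.46358
β = √(1 − 1/γ²) = 0.99949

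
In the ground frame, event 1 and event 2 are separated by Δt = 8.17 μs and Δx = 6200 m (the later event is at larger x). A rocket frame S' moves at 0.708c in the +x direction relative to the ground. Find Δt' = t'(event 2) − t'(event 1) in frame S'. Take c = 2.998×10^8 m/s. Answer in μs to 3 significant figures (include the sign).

γ = 1/√(1 − 0.708²) = 1.4160
Δt' = γ(Δt − vΔx/c²) = 1.4160 × (8.17 μs − 0.708×6200 m / (2.998×10^8 m/s))
= 1.4160 × (-6.4718 μs) = -9.16 μs

Δt' ≈ -9.16 μs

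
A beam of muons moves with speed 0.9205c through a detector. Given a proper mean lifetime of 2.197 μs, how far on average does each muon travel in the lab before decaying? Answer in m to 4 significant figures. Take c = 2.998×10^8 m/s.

γ = 1/√(1 − 0.9205²) = 2.55923
Dilated lifetime: Δt = γτ₀ = 2.55923 × 2.197 μs = 5.62263 μs
d = vΔt = 0.9205c × 5.62263 μs = 2.75966×10^8 m/s × 5.62263×10^-6 s = 1552 m

d ≈ 1552 m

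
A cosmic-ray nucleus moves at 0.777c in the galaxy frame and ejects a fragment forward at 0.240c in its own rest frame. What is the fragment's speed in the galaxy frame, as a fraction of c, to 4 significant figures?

u ≈ 0.8572c

Compose boost 2: (0.240 + 0.777)/(1 + 0.240×0.777) = 1.017/1.18648 = 0.8572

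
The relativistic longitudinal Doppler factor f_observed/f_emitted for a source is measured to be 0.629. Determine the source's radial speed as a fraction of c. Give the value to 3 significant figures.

f_obs/f_src = √((1−β)/(1+β)) = 0.629  ⇒  (1−β)/(1+β) = 0.39564
β = |1 − D²|/(1 + D²) = |1 − 0.39564|/(1 + 0.39564) = 0.433

β ≈ 0.433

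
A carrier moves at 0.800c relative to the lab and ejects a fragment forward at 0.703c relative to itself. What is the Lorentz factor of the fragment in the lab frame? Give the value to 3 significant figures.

u_lab = (0.703 + 0.800)/(1 + 0.703×0.800) = 1.503/1.56240 = 0.961982
γ = 1/√(1 − 0.961982²) = 3.66

γ ≈ 3.66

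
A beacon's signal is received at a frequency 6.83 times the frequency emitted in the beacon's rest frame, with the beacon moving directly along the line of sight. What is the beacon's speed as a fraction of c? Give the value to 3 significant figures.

f_obs/f_src = √((1+β)/(1−β)) = 6.83  ⇒  (1+β)/(1−β) = 46.649
β = |1 − D²|/(1 + D²) = |1 − 46.649|/(1 + 46.649) = 0.958

β ≈ 0.958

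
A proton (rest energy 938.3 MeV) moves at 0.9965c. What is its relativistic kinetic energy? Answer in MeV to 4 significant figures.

γ = 1/√(1 − 0.9965²) = 11.9628
K = (γ − 1)m₀c² = (11.9628 − 1) × 938.3 MeV = 10.9628 × 938.3 MeV = 10290 MeV

K ≈ 10290 MeV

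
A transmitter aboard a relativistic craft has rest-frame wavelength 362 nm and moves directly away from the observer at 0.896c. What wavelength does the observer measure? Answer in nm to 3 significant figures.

λ_obs ≈ 1550 nm

Relativistic Doppler: λ_obs = λ_src √((1+β)/(1−β))
= 362 × √(1.8960/0.10400) = 362 × 4.2698 = 1550 nm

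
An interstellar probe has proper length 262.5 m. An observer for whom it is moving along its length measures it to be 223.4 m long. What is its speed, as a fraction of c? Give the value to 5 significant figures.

β ≈ 0.52509

γ = L₀/L = 262.5/223.4 = 1.175022
β = √(1 − 1/γ²) = 0.52509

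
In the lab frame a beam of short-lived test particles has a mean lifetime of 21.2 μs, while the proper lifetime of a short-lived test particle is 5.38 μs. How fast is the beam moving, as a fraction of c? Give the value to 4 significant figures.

β ≈ 0.9673

γ = Δt/τ₀ = 21.2/5.38 = 3.94052
β = √(1 − 1/γ²) = √(1 − 1/3.94052²) = 0.9673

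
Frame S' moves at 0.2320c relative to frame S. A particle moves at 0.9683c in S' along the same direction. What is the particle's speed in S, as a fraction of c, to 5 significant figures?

u ≈ 0.98012c

Relativistic velocity addition: u = (u' + v)/(1 + u'v/c²)
= (0.9683 + 0.2320)/(1 + 0.9683×0.2320) = 1.2003/1.224646 = 0.98012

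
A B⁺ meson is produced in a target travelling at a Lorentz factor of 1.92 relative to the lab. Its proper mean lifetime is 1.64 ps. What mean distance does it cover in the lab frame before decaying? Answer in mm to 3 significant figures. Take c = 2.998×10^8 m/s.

β = √(1 − 1/γ²) = √(1 − 1/1.92²) = 0.85366
Dilated lifetime: Δt = γτ₀ = 1.92 × 1.64 ps = 3.1488 ps
d = vΔt = 0.85366c × 3.1488 ps = 2.5593×10^8 m/s × 3.1488×10^-12 s = 0.806 mm

d ≈ 0.806 mm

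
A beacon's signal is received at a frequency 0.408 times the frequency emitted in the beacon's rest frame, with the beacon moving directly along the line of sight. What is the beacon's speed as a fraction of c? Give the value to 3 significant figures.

f_obs/f_src = √((1−β)/(1+β)) = 0.408  ⇒  (1−β)/(1+β) = 0.16646
β = |1 − D²|/(1 + D²) = |1 − 0.16646|/(1 + 0.16646) = 0.715

β ≈ 0.715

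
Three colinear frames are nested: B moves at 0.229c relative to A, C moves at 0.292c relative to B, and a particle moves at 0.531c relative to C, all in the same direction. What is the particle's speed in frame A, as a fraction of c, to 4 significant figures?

Compose boost 2: (0.292 + 0.229)/(1 + 0.292×0.229) = 0.5210/1.06687 = 0.488345
Compose boost 3: (0.531 + 0.488345)/(1 + 0.531×0.488345) = 1.01935/1.25931 = 0.8094

u ≈ 0.8094c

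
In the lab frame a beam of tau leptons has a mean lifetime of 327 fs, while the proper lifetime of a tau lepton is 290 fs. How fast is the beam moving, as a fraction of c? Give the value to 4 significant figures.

β ≈ 0.4621

γ = Δt/τ₀ = 327/290 = 1.12759
β = √(1 − 1/γ²) = √(1 − 1/1.12759²) = 0.4621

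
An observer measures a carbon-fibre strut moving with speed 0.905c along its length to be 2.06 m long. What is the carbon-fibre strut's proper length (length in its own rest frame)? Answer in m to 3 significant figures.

γ = 1/√(1 − 0.905²) = 2.3507
L₀ = γL = 2.3507 × 2.06 = 4.84 m

L₀ ≈ 4.84 m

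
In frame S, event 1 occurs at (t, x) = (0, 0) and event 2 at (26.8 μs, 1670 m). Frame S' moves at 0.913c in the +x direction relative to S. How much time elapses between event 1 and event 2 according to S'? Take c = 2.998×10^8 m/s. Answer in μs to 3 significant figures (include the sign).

γ = 1/√(1 − 0.913²) = 2.4512
Δt' = γ(Δt − vΔx/c²) = 2.4512 × (26.8 μs − 0.913×1670 m / (2.998×10^8 m/s))
= 2.4512 × (21.714 μs) = 53.2 μs

Δt' ≈ 53.2 μs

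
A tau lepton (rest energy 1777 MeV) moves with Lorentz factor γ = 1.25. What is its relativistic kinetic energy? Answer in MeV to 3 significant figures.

γ = 1.25 (given)
K = (γ − 1)m₀c² = (1.25 − 1) × 1777 MeV = 0.25000 × 1777 MeV = 444 MeV

K ≈ 444 MeV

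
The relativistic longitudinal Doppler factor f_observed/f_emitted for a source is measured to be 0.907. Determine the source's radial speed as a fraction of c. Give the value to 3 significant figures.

β ≈ 0.0973

f_obs/f_src = √((1−β)/(1+β)) = 0.907  ⇒  (1−β)/(1+β) = 0.82265
β = |1 − D²|/(1 + D²) = |1 − 0.82265|/(1 + 0.82265) = 0.0973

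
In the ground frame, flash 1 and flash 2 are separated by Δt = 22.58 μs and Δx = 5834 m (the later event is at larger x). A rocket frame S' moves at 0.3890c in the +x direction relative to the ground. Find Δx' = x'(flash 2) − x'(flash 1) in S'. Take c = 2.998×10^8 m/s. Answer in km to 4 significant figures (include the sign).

γ = 1/√(1 − 0.3890²) = 1.08550
Δx' = γ(Δx − vΔt) = 1.08550 × (5834 m − 0.3890×(2.998×10^8 m/s)×22.58×10^-6 s)
= 1.08550 × (3200.67 m) = 3.474 km

Δx' ≈ 3.474 km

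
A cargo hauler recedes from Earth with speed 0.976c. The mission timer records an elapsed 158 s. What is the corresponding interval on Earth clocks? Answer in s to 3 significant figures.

Δt ≈ 726 s

γ = 1/√(1 − 0.976²) = 4.5920
Time dilation: Δt = γτ₀ = 4.5920 × 158 s = 726 s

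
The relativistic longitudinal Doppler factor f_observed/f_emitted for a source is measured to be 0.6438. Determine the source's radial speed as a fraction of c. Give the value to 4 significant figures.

β ≈ 0.4139

f_obs/f_src = √((1−β)/(1+β)) = 0.6438  ⇒  (1−β)/(1+β) = 0.414478
β = |1 − D²|/(1 + D²) = |1 − 0.414478|/(1 + 0.414478) = 0.4139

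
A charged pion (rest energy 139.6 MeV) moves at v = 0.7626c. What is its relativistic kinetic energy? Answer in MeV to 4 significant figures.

γ = 1/√(1 − 0.7626²) = 1.54590
K = (γ − 1)m₀c² = (1.54590 − 1) × 139.6 MeV = 0.545905 × 139.6 MeV = 76.21 MeV

K ≈ 76.21 MeV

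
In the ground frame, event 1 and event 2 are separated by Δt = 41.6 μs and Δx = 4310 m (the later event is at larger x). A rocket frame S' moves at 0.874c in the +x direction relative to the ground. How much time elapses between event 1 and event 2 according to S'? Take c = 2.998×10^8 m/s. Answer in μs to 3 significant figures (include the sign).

Δt' ≈ 59.8 μs

γ = 1/√(1 − 0.874²) = 2.0579
Δt' = γ(Δt − vΔx/c²) = 2.0579 × (41.6 μs − 0.874×4310 m / (2.998×10^8 m/s))
= 2.0579 × (29.035 μs) = 59.8 μs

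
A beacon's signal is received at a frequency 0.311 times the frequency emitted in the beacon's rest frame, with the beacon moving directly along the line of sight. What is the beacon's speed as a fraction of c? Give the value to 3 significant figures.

f_obs/f_src = √((1−β)/(1+β)) = 0.311  ⇒  (1−β)/(1+β) = 0.096721
β = |1 − D²|/(1 + D²) = |1 − 0.096721|/(1 + 0.096721) = 0.824

β ≈ 0.824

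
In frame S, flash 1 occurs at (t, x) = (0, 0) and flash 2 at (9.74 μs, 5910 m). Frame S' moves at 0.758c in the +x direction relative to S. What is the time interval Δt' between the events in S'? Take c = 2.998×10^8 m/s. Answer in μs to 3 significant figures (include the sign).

Δt' ≈ -7.98 μs

γ = 1/√(1 − 0.758²) = 1.5331
Δt' = γ(Δt − vΔx/c²) = 1.5331 × (9.74 μs − 0.758×5910 m / (2.998×10^8 m/s))
= 1.5331 × (-5.2026 μs) = -7.98 μs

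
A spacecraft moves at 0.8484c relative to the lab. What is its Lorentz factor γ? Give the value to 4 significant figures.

γ = 1/√(1 − β²) = 1/√(1 − 0.8484²) = 1/√(0.280217) = 1.889

γ ≈ 1.889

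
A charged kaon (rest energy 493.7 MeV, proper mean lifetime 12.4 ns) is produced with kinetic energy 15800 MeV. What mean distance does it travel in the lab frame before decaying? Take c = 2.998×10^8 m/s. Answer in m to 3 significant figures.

γ = 1 + K/(m₀c²) = 1 + 15800/493.7 = 33.003
β = √(1 − 1/γ²) = 0.99954
Dilated lifetime: γτ₀ = 33.003 × 12.4 ns = 409.24 ns
d = βc·γτ₀ = 0.99954 × (2.998×10^8 m/s) × 4.0924×10^-7 s = 123 m

d ≈ 123 m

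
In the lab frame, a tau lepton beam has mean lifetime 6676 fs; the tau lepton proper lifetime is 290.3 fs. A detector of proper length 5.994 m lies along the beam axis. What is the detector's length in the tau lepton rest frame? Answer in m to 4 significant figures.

Time dilation ⇒ γ = Δt/τ₀ = 6676/290.3 = 22.9969
Length contraction: L = L₀/γ = 5.994/22.9969 = 0.2606 m

L ≈ 0.2606 m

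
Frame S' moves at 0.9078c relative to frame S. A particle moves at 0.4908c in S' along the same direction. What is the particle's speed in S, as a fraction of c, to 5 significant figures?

Relativistic velocity addition: u = (u' + v)/(1 + u'v/c²)
= (0.4908 + 0.9078)/(1 + 0.4908×0.9078) = 1.3986/1.445548 = 0.96752

u ≈ 0.96752c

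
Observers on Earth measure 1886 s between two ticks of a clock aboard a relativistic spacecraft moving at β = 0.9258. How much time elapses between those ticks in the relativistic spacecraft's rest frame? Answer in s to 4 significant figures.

τ₀ ≈ 712.9 s

γ = 1/√(1 − 0.9258²) = 2.64541
Proper time: τ₀ = Δt/γ = 1886/2.64541 = 712.9 s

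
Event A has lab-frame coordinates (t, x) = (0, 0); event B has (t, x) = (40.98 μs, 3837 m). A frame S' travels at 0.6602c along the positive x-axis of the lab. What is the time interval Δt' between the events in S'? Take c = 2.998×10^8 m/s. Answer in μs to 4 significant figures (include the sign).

γ = 1/√(1 − 0.6602²) = 1.33140
Δt' = γ(Δt − vΔx/c²) = 1.33140 × (40.98 μs − 0.6602×3837 m / (2.998×10^8 m/s))
= 1.33140 × (32.5304 μs) = 43.31 μs

Δt' ≈ 43.31 μs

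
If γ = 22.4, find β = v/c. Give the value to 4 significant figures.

β = √(1 − 1/γ²) = √(1 − 1/22.4²) = √(0.998007) = 0.9990

β ≈ 0.9990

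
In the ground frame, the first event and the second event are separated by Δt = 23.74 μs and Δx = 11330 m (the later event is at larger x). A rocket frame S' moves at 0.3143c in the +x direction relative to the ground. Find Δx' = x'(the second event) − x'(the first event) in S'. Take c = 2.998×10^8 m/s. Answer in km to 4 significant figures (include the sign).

γ = 1/√(1 − 0.3143²) = 1.05338
Δx' = γ(Δx − vΔt) = 1.05338 × (11330 m − 0.3143×(2.998×10^8 m/s)×23.74×10^-6 s)
= 1.05338 × (9093.05 m) = 9.578 km

Δx' ≈ 9.578 km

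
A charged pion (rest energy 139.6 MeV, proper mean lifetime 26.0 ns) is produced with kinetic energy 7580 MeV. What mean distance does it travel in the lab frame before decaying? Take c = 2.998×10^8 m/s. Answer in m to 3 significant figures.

d ≈ 431 m

γ = 1 + K/(m₀c²) = 1 + 7580/139.6 = 55.298
β = √(1 − 1/γ²) = 0.99984
Dilated lifetime: γτ₀ = 55.298 × 26.0 ns = 1437.7 ns
d = βc·γτ₀ = 0.99984 × (2.998×10^8 m/s) × 1.4377×10^-6 s = 431 m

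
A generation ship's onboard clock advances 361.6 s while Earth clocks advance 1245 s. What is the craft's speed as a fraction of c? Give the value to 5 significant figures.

β ≈ 0.95689

γ = Δt/τ₀ = 1245/361.6 = 3.443031
β = √(1 − 1/γ²) = √(1 − 1/3.443031²) = 0.95689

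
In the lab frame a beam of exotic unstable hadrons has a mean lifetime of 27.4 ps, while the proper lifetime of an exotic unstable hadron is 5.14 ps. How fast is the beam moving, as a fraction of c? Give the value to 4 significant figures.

γ = Δt/τ₀ = 27.4/5.14 = 5.33074
β = √(1 − 1/γ²) = √(1 − 1/5.33074²) = 0.9822

β ≈ 0.9822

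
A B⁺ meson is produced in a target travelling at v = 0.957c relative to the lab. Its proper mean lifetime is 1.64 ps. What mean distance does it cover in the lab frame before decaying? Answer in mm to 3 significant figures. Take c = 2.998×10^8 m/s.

d ≈ 1.62 mm

γ = 1/√(1 − 0.957²) = 3.4472
Dilated lifetime: Δt = γτ₀ = 3.4472 × 1.64 ps = 5.6535 ps
d = vΔt = 0.957c × 5.6535 ps = 2.8691×10^8 m/s × 5.6535×10^-12 s = 1.62 mm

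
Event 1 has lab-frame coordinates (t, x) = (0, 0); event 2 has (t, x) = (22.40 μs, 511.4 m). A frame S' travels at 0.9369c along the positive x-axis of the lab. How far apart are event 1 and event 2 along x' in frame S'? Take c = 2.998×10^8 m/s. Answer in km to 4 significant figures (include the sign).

Δx' ≈ -16.53 km

γ = 1/√(1 − 0.9369²) = 2.86043
Δx' = γ(Δx − vΔt) = 2.86043 × (511.4 m − 0.9369×(2.998×10^8 m/s)×22.40×10^-6 s)
= 2.86043 × (-5780.37 m) = -16.53 km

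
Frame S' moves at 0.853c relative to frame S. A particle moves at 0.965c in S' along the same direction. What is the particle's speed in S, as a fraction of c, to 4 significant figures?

Relativistic velocity addition: u = (u' + v)/(1 + u'v/c²)
= (0.965 + 0.853)/(1 + 0.965×0.853) = 1.818/1.82314 = 0.9972

u ≈ 0.9972c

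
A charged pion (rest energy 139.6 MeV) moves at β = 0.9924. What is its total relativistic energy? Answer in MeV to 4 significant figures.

E ≈ 1134 MeV

γ = 1/√(1 − 0.9924²) = 8.12653
E = γm₀c² = 8.12653 × 139.6 MeV = 1134 MeV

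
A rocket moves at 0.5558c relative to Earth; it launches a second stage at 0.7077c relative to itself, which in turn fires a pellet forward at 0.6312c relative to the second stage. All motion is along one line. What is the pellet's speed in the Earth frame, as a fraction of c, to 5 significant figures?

u ≈ 0.97814c

Compose boost 2: (0.7077 + 0.5558)/(1 + 0.7077×0.5558) = 1.2635/1.393340 = 0.9068141
Compose boost 3: (0.6312 + 0.9068141)/(1 + 0.6312×0.9068141) = 1.538014/1.572381 = 0.97814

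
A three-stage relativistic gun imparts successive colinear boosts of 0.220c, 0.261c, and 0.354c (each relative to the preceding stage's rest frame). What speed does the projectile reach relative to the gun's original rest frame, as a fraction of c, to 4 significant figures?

u ≈ 0.6967c

Compose boost 2: (0.261 + 0.220)/(1 + 0.261×0.220) = 0.4810/1.05742 = 0.454881
Compose boost 3: (0.354 + 0.454881)/(1 + 0.354×0.454881) = 0.808881/1.16103 = 0.6967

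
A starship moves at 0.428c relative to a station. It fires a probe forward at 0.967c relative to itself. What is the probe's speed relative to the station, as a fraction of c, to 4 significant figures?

Relativistic velocity addition: u = (u' + v)/(1 + u'v/c²)
= (0.967 + 0.428)/(1 + 0.967×0.428) = 1.395/1.41388 = 0.9866

u ≈ 0.9866c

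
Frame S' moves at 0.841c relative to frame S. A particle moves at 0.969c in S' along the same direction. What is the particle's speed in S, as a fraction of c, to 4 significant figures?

Relativistic velocity addition: u = (u' + v)/(1 + u'v/c²)
= (0.969 + 0.841)/(1 + 0.969×0.841) = 1.810/1.81493 = 0.9973

u ≈ 0.9973c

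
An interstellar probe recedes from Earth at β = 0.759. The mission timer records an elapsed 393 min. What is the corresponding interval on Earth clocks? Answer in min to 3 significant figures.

Δt ≈ 604 min

γ = 1/√(1 − 0.759²) = 1.5359
Time dilation: Δt = γτ₀ = 1.5359 × 393 min = 604 min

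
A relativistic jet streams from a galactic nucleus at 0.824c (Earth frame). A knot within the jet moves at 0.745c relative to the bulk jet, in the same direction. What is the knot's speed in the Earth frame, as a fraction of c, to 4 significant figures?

Relativistic velocity addition: u = (u' + v)/(1 + u'v/c²)
= (0.745 + 0.824)/(1 + 0.745×0.824) = 1.569/1.61388 = 0.9722

u ≈ 0.9722c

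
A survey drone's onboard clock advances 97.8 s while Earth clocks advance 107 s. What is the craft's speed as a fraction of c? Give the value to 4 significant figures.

γ = Δt/τ₀ = 107/97.8 = 1.09407
β = √(1 − 1/γ²) = √(1 − 1/1.09407²) = 0.4057

β ≈ 0.4057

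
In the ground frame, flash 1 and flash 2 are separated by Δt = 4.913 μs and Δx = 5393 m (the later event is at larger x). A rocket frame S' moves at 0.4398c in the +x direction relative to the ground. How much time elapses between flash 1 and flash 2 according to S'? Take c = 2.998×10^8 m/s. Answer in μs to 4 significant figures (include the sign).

Δt' ≈ -3.339 μs

γ = 1/√(1 − 0.4398²) = 1.11347
Δt' = γ(Δt − vΔx/c²) = 1.11347 × (4.913 μs − 0.4398×5393 m / (2.998×10^8 m/s))
= 1.11347 × (-2.99841 μs) = -3.339 μs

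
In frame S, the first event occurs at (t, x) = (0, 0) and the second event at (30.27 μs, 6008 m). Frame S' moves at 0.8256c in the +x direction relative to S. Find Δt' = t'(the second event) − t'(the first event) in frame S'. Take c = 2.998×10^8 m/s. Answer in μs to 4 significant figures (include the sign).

γ = 1/√(1 − 0.8256²) = 1.77225
Δt' = γ(Δt − vΔx/c²) = 1.77225 × (30.27 μs − 0.8256×6008 m / (2.998×10^8 m/s))
= 1.77225 × (13.7250 μs) = 24.32 μs

Δt' ≈ 24.32 μs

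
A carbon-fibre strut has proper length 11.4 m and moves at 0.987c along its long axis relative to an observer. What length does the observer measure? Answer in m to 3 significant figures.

L ≈ 1.83 m

γ = 1/√(1 − 0.987²) = 6.2220
Length contraction: L = L₀/γ = 11.4/6.2220 = 1.83 m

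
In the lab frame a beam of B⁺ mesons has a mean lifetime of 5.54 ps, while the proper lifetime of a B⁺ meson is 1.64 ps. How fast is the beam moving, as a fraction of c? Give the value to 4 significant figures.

γ = Δt/τ₀ = 5.54/1.64 = 3.37805
β = √(1 − 1/γ²) = √(1 − 1/3.37805²) = 0.9552

β ≈ 0.9552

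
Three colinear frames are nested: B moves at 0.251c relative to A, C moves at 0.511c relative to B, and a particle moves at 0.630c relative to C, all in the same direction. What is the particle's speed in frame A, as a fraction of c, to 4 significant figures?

Compose boost 2: (0.511 + 0.251)/(1 + 0.511×0.251) = 0.7620/1.12826 = 0.675376
Compose boost 3: (0.630 + 0.675376)/(1 + 0.630×0.675376) = 1.30538/1.42549 = 0.9157

u ≈ 0.9157c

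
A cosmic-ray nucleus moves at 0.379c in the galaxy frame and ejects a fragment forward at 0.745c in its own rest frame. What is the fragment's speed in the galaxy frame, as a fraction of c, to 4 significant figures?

u ≈ 0.8765c

Compose boost 2: (0.745 + 0.379)/(1 + 0.745×0.379) = 1.124/1.28235 = 0.8765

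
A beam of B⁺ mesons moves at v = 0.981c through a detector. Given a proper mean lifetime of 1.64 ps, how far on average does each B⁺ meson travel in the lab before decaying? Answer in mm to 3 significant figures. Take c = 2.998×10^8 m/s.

d ≈ 2.49 mm

γ = 1/√(1 − 0.981²) = 5.1544
Dilated lifetime: Δt = γτ₀ = 5.1544 × 1.64 ps = 8.4533 ps
d = vΔt = 0.981c × 8.4533 ps = 2.9410×10^8 m/s × 8.4533×10^-12 s = 2.49 mm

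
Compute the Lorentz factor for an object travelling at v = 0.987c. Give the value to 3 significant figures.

γ = 1/√(1 − β²) = 1/√(1 − 0.987²) = 1/√(0.025831) = 6.22

γ ≈ 6.22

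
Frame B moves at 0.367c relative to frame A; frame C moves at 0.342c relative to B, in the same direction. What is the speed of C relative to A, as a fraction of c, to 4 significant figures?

u ≈ 0.6299c

Compose boost 2: (0.342 + 0.367)/(1 + 0.342×0.367) = 0.7090/1.12551 = 0.6299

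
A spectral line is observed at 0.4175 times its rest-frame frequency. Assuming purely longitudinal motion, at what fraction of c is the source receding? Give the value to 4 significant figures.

f_obs/f_src = √((1−β)/(1+β)) = 0.4175  ⇒  (1−β)/(1+β) = 0.174306
β = |1 − D²|/(1 + D²) = |1 − 0.174306|/(1 + 0.174306) = 0.7031

β ≈ 0.7031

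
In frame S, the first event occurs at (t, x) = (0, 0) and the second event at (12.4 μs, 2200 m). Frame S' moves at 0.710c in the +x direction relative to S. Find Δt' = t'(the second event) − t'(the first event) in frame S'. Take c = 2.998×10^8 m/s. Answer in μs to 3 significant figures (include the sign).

γ = 1/√(1 − 0.710²) = 1.4200
Δt' = γ(Δt − vΔx/c²) = 1.4200 × (12.4 μs − 0.710×2200 m / (2.998×10^8 m/s))
= 1.4200 × (7.1899 μs) = 10.2 μs

Δt' ≈ 10.2 μs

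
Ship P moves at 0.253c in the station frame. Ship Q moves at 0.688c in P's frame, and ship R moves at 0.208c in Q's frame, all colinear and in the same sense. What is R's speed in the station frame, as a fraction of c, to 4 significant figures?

u ≈ 0.8652c

Compose boost 2: (0.688 + 0.253)/(1 + 0.688×0.253) = 0.9410/1.17406 = 0.801490
Compose boost 3: (0.208 + 0.801490)/(1 + 0.208×0.801490) = 1.00949/1.16671 = 0.8652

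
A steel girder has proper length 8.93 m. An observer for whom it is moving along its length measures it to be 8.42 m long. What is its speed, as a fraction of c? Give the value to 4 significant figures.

β ≈ 0.3331

γ = L₀/L = 8.93/8.42 = 1.06057
β = √(1 − 1/γ²) = 0.3331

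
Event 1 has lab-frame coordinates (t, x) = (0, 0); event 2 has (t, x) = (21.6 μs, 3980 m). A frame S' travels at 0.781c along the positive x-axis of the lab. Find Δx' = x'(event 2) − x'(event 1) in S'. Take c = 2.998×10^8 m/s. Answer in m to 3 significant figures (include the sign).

γ = 1/√(1 − 0.781²) = 1.6012
Δx' = γ(Δx − vΔt) = 1.6012 × (3980 m − 0.781×(2.998×10^8 m/s)×21.6×10^-6 s)
= 1.6012 × (-1077.5 m) = -1730 m

Δx' ≈ -1730 m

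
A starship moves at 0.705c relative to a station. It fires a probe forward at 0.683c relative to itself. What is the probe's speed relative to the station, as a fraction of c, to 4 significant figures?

Relativistic velocity addition: u = (u' + v)/(1 + u'v/c²)
= (0.683 + 0.705)/(1 + 0.683×0.705) = 1.388/1.48151 = 0.9369

u ≈ 0.9369c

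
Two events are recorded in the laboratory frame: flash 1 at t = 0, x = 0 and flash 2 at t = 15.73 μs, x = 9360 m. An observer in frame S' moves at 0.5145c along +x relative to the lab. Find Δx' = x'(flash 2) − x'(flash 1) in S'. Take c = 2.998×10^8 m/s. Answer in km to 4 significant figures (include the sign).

γ = 1/√(1 − 0.5145²) = 1.16619
Δx' = γ(Δx − vΔt) = 1.16619 × (9360 m − 0.5145×(2.998×10^8 m/s)×15.73×10^-6 s)
= 1.16619 × (6933.69 m) = 8.086 km

Δx' ≈ 8.086 km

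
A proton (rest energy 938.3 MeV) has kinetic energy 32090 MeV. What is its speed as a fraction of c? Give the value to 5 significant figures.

β ≈ 0.99960

γ = 1 + K/(m₀c²) = 1 + 32090/938.3 = 35.20015
β = √(1 − 1/γ²) = 0.99960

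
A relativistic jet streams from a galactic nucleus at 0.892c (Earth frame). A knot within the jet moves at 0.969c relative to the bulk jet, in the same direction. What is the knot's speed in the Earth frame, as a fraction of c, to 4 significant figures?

u ≈ 0.9982c

Relativistic velocity addition: u = (u' + v)/(1 + u'v/c²)
= (0.969 + 0.892)/(1 + 0.969×0.892) = 1.861/1.86435 = 0.9982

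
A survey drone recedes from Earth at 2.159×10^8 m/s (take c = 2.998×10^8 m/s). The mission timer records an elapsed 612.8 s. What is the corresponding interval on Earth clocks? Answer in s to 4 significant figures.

β = v/c = 2.159×10^8 / 2.998×10^8 = 0.720147
γ = 1/√(1 − 0.720147²) = 1.44129
Time dilation: Δt = γτ₀ = 1.44129 × 612.8 s = 883.2 s

Δt ≈ 883.2 s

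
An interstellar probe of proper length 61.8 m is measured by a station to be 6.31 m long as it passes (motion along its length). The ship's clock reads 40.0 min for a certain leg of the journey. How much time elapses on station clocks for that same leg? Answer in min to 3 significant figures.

Δt ≈ 392 min

Length contraction ⇒ γ = L₀/L = 61.8/6.31 = 9.7940
Time dilation: Δt = γτ₀ = 9.7940 × 40.0 min = 392 min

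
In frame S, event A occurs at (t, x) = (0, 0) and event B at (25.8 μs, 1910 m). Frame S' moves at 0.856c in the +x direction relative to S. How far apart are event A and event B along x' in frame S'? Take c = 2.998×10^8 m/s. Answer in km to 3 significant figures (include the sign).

γ = 1/√(1 − 0.856²) = 1.9343
Δx' = γ(Δx − vΔt) = 1.9343 × (1910 m − 0.856×(2.998×10^8 m/s)×25.8×10^-6 s)
= 1.9343 × (-4711.0 m) = -9.11 km

Δx' ≈ -9.11 km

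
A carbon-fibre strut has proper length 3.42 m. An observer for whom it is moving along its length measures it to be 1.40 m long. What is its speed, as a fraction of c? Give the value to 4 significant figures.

β ≈ 0.9124

γ = L₀/L = 3.42/1.40 = 2.44286
β = √(1 − 1/γ²) = 0.9124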